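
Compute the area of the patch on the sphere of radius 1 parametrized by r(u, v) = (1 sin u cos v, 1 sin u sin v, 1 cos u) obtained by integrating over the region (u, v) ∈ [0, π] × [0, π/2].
Area = pi

Area = ∫∫ √(EG − F²) du dv with √(EG − F²) = Abs(sin(u)). Integrating over [0, π] × [0, π/2] gives pi.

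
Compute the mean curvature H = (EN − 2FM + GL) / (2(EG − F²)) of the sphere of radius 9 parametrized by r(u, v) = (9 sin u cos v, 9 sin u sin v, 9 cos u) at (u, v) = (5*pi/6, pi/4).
H = -1/9

With E = 81, F = 0, G = 81*sin(u)^2, L = -9*sin(u)/Abs(sin(u)), M = 0, N = -9*sin(u)^3/Abs(sin(u)), assemble
  H = (EN − 2FM + GL) / (2(EG − F²)) = -sin(u)/(9*Abs(sin(u))).
At (u, v) = (5*pi/6, pi/4): H = -1/9.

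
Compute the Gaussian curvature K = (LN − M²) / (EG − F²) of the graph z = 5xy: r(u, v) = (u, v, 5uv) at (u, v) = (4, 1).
K = -25/181476

Coefficients of the first fundamental form: E = 25*v^2 + 1, F = 25*u*v, G = 25*u^2 + 1.
Coefficients of the second fundamental form: L = 0, M = 5/sqrt(25*u^2 + 25*v^2 + 1), N = 0.
Assemble K = (LN − M²)/(EG − F²) = -25/(625*u^4 + 1250*u^2*v^2 + 50*u^2 + 625*v^4 + 50*v^2 + 1). At (u, v) = (4, 1): K = -25/181476.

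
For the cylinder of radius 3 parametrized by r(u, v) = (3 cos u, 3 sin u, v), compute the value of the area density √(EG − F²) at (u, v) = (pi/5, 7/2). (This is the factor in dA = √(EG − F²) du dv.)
√(EG − F²)|_{(pi/5, 7/2)} = 3

E = 9, F = 0, G = 1, so EG − F² = 9. Taking the positive square root: √(EG − F²) = 3. At (u, v) = (pi/5, 7/2): 3.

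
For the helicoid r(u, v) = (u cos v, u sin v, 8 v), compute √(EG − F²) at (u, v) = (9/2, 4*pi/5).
√(EG − F²)|_{(9/2, 4*pi/5)} = sqrt(337)/2

E = 1, F = 0, G = u^2 + 64; EG − F² = u^2 + 64; √(EG − F²) = sqrt(u^2 + 64). At the given point: sqrt(337)/2.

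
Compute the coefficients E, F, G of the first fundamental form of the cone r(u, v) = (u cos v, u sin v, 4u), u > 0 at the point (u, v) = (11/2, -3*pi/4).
E = 17;  F = 0;  G = 121/4

Partials: r_u = (cos(v), sin(v), 4), r_v = (-u*sin(v), u*cos(v), 0). As functions of (u, v):
  E = r_u · r_u = 17,
  F = r_u · r_v = 0,
  G = r_v · r_v = u^2.
Evaluating at (u, v) = (11/2, -3*pi/4): E = 17, F = 0, G = 121/4.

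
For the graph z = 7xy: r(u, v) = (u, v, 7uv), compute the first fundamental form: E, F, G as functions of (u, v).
E = 49*v^2 + 1;  F = 49*u*v;  G = 49*u^2 + 1

Compute partials: r_u = (1, 0, 7*v), r_v = (0, 1, 7*u). Then
  E = r_u · r_u = 49*v^2 + 1,
  F = r_u · r_v = 49*u*v,
  G = r_v · r_v = 49*u^2 + 1.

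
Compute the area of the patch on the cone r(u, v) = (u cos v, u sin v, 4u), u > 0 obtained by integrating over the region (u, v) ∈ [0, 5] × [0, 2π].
Area = 25*sqrt(17)*pi

Area = ∫∫ √(EG − F²) du dv with √(EG − F²) = sqrt(17)*Abs(u). Integrating over [0, 5] × [0, 2π] gives 25*sqrt(17)*pi.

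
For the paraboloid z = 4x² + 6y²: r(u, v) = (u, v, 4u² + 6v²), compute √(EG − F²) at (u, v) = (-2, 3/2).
√(EG − F²)|_{(-2, 3/2)} = sqrt(581)

E = 64*u^2 + 1, F = 96*u*v, G = 144*v^2 + 1; EG − F² = 64*u^2 + 144*v^2 + 1; √(EG − F²) = sqrt(64*u^2 + 144*v^2 + 1). At the given point: sqrt(581).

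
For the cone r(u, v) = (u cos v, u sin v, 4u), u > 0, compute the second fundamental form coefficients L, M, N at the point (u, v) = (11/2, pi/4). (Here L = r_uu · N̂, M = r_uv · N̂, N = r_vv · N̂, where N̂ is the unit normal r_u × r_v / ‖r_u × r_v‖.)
L = 0;  M = 0;  N = 22*sqrt(17)/17

Compute the unit normal N̂(u, v) = (-4*sqrt(17)*u*cos(v)/(17*Abs(u)), -4*sqrt(17)*u*sin(v)/(17*Abs(u)), sqrt(17)*u/(17*Abs(u))), and the second partials r_uu, r_uv, r_vv. Take dot products:
  L(u, v) = r_uu · N̂ = 0,
  M(u, v) = r_uv · N̂ = 0,
  N(u, v) = r_vv · N̂ = 4*sqrt(17)*u^2/(17*Abs(u)).
Evaluating at (u, v) = (11/2, pi/4):
  L = 0, M = 0, N = 22*sqrt(17)/17.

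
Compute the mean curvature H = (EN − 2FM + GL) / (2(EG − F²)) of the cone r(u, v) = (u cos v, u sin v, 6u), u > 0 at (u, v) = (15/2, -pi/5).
H = 2*sqrt(37)/185

With E = 37, F = 0, G = u^2, L = 0, M = 0, N = 6*sqrt(37)*u^2/(37*Abs(u)), assemble
  H = (EN − 2FM + GL) / (2(EG − F²)) = 3*sqrt(37)/(37*Abs(u)).
At (u, v) = (15/2, -pi/5): H = 2*sqrt(37)/185.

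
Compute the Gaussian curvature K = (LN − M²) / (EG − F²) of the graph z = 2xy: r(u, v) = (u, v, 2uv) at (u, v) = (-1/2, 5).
K = -1/2601

Coefficients of the first fundamental form: E = 4*v^2 + 1, F = 4*u*v, G = 4*u^2 + 1.
Coefficients of the second fundamental form: L = 0, M = 2/sqrt(4*u^2 + 4*v^2 + 1), N = 0.
Assemble K = (LN − M²)/(EG − F²) = -4/(16*u^4 + 32*u^2*v^2 + 8*u^2 + 16*v^4 + 8*v^2 + 1). At (u, v) = (-1/2, 5): K = -1/2601.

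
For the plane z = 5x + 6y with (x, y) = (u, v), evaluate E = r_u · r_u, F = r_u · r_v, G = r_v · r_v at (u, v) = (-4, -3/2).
E = 26;  F = 30;  G = 37

Partials: r_u = (1, 0, 5), r_v = (0, 1, 6). As functions of (u, v):
  E = r_u · r_u = 26,
  F = r_u · r_v = 30,
  G = r_v · r_v = 37.
Evaluating at (u, v) = (-4, -3/2): E = 26, F = 30, G = 37.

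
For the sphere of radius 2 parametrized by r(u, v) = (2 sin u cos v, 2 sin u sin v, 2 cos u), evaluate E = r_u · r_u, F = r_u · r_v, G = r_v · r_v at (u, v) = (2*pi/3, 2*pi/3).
E = 4;  F = 0;  G = 3

Partials: r_u = (2*cos(u)*cos(v), 2*sin(v)*cos(u), -2*sin(u)), r_v = (-2*sin(u)*sin(v), 2*sin(u)*cos(v), 0). As functions of (u, v):
  E = r_u · r_u = 4,
  F = r_u · r_v = 0,
  G = r_v · r_v = 4*sin(u)^2.
Evaluating at (u, v) = (2*pi/3, 2*pi/3): E = 4, F = 0, G = 3.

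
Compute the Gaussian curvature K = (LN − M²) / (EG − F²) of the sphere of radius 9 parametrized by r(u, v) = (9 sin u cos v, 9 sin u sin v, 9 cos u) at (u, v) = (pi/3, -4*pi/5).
K = 1/81

Coefficients of the first fundamental form: E = 81, F = 0, G = 81*sin(u)^2.
Coefficients of the second fundamental form: L = -9*sin(u)/Abs(sin(u)), M = 0, N = -9*sin(u)^3/Abs(sin(u)).
Assemble K = (LN − M²)/(EG − F²) = 1/81. At (u, v) = (pi/3, -4*pi/5): K = 1/81.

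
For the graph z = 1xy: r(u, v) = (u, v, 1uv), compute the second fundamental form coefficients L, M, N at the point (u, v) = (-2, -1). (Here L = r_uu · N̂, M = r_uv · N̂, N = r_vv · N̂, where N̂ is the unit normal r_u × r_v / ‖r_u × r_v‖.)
L = 0;  M = sqrt(6)/6;  N = 0

Compute the unit normal N̂(u, v) = (-v/sqrt(u^2 + v^2 + 1), -u/sqrt(u^2 + v^2 + 1), 1/sqrt(u^2 + v^2 + 1)), and the second partials r_uu, r_uv, r_vv. Take dot products:
  L(u, v) = r_uu · N̂ = 0,
  M(u, v) = r_uv · N̂ = 1/sqrt(u^2 + v^2 + 1),
  N(u, v) = r_vv · N̂ = 0.
Evaluating at (u, v) = (-2, -1):
  L = 0, M = sqrt(6)/6, N = 0.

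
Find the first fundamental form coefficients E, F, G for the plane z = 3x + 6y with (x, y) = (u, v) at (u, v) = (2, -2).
E = 10;  F = 18;  G = 37

Partials: r_u = (1, 0, 3), r_v = (0, 1, 6). As functions of (u, v):
  E = r_u · r_u = 10,
  F = r_u · r_v = 18,
  G = r_v · r_v = 37.
Evaluating at (u, v) = (2, -2): E = 10, F = 18, G = 37.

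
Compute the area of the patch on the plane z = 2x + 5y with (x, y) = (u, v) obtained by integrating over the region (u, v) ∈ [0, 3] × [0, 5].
Area = 15*sqrt(30)

Area = ∫∫ √(EG − F²) du dv with √(EG − F²) = sqrt(30). Integrating over [0, 3] × [0, 5] gives 15*sqrt(30).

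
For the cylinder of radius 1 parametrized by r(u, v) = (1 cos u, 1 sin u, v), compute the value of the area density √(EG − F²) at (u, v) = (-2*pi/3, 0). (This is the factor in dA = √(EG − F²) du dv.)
√(EG − F²)|_{(-2*pi/3, 0)} = 1

E = 1, F = 0, G = 1, so EG − F² = 1. Taking the positive square root: √(EG − F²) = 1. At (u, v) = (-2*pi/3, 0): 1.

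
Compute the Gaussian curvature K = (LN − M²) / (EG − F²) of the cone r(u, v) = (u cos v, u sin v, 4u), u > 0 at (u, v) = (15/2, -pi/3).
K = 0

Coefficients of the first fundamental form: E = 17, F = 0, G = u^2.
Coefficients of the second fundamental form: L = 0, M = 0, N = 4*sqrt(17)*u^2/(17*Abs(u)).
Assemble K = (LN − M²)/(EG − F²) = 0. At (u, v) = (15/2, -pi/3): K = 0.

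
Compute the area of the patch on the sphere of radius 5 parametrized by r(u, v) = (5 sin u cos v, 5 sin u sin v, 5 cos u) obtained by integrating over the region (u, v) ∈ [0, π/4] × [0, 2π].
Area = 25*pi*(2 - sqrt(2))

Area = ∫∫ √(EG − F²) du dv with √(EG − F²) = 25*Abs(sin(u)). Integrating over [0, π/4] × [0, 2π] gives 25*pi*(2 - sqrt(2)).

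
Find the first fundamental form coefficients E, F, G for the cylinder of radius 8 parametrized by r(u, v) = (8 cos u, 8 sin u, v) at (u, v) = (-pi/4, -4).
E = 64;  F = 0;  G = 1

Partials: r_u = (-8*sin(u), 8*cos(u), 0), r_v = (0, 0, 1). As functions of (u, v):
  E = r_u · r_u = 64,
  F = r_u · r_v = 0,
  G = r_v · r_v = 1.
Evaluating at (u, v) = (-pi/4, -4): E = 64, F = 0, G = 1.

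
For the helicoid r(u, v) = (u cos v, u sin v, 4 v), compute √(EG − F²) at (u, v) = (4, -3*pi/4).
√(EG − F²)|_{(4, -3*pi/4)} = 4*sqrt(2)

E = 1, F = 0, G = u^2 + 16; EG − F² = u^2 + 16; √(EG − F²) = sqrt(u^2 + 16). At the given point: 4*sqrt(2).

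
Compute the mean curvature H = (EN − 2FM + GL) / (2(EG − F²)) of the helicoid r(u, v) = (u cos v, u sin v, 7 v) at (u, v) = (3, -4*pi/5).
H = 0

With E = 1, F = 0, G = u^2 + 49, L = 0, M = -7/sqrt(u^2 + 49), N = 0, assemble
  H = (EN − 2FM + GL) / (2(EG − F²)) = 0.
At (u, v) = (3, -4*pi/5): H = 0.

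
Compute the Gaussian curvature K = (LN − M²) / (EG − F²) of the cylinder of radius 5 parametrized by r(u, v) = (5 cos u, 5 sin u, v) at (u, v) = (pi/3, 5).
K = 0

Coefficients of the first fundamental form: E = 25, F = 0, G = 1.
Coefficients of the second fundamental form: L = -5, M = 0, N = 0.
Assemble K = (LN − M²)/(EG − F²) = 0. At (u, v) = (pi/3, 5): K = 0.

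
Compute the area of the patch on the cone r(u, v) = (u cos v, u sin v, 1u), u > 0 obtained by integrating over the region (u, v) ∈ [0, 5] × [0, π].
Area = 25*sqrt(2)*pi/2

Area = ∫∫ √(EG − F²) du dv with √(EG − F²) = sqrt(2)*Abs(u). Integrating over [0, 5] × [0, π] gives 25*sqrt(2)*pi/2.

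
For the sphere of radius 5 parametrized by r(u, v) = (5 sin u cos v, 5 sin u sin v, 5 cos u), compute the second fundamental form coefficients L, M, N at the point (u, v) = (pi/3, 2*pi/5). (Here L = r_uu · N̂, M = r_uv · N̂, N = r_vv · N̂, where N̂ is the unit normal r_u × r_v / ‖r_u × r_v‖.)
L = -5;  M = 0;  N = -15/4

Compute the unit normal N̂(u, v) = (sin(u)^2*cos(v)/Abs(sin(u)), sin(u)^2*sin(v)/Abs(sin(u)), sin(2*u)/(2*Abs(sin(u)))), and the second partials r_uu, r_uv, r_vv. Take dot products:
  L(u, v) = r_uu · N̂ = -5*sin(u)/Abs(sin(u)),
  M(u, v) = r_uv · N̂ = 0,
  N(u, v) = r_vv · N̂ = -5*sin(u)^3/Abs(sin(u)).
Evaluating at (u, v) = (pi/3, 2*pi/5):
  L = -5, M = 0, N = -15/4.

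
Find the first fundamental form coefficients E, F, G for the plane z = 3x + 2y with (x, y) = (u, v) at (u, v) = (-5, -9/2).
E = 10;  F = 6;  G = 5

Partials: r_u = (1, 0, 3), r_v = (0, 1, 2). As functions of (u, v):
  E = r_u · r_u = 10,
  F = r_u · r_v = 6,
  G = r_v · r_v = 5.
Evaluating at (u, v) = (-5, -9/2): E = 10, F = 6, G = 5.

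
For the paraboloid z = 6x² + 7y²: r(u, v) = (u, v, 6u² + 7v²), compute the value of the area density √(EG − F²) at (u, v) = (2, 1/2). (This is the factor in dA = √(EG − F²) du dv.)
√(EG − F²)|_{(2, 1/2)} = sqrt(626)

E = 144*u^2 + 1, F = 168*u*v, G = 196*v^2 + 1, so EG − F² = 144*u^2 + 196*v^2 + 1. Taking the positive square root: √(EG − F²) = sqrt(144*u^2 + 196*v^2 + 1). At (u, v) = (2, 1/2): sqrt(626).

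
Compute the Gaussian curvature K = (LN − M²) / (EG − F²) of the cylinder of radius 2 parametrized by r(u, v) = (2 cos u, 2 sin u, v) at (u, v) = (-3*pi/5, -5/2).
K = 0

Coefficients of the first fundamental form: E = 4, F = 0, G = 1.
Coefficients of the second fundamental form: L = -2, M = 0, N = 0.
Assemble K = (LN − M²)/(EG − F²) = 0. At (u, v) = (-3*pi/5, -5/2): K = 0.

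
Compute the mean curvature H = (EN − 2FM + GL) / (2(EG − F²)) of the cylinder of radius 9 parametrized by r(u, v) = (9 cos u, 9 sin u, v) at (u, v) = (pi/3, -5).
H = -1/18

With E = 81, F = 0, G = 1, L = -9, M = 0, N = 0, assemble
  H = (EN − 2FM + GL) / (2(EG − F²)) = -1/18.
At (u, v) = (pi/3, -5): H = -1/18.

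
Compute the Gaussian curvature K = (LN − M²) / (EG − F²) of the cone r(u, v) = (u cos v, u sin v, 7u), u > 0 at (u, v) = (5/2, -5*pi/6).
K = 0

Coefficients of the first fundamental form: E = 50, F = 0, G = u^2.
Coefficients of the second fundamental form: L = 0, M = 0, N = 7*sqrt(2)*u^2/(10*Abs(u)).
Assemble K = (LN − M²)/(EG − F²) = 0. At (u, v) = (5/2, -5*pi/6): K = 0.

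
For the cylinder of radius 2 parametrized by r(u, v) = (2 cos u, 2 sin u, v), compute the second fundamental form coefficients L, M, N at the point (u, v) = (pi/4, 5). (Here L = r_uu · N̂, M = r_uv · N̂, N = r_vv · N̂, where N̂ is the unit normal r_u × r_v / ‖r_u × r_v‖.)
L = -2;  M = 0;  N = 0

Compute the unit normal N̂(u, v) = (cos(u), sin(u), 0), and the second partials r_uu, r_uv, r_vv. Take dot products:
  L(u, v) = r_uu · N̂ = -2,
  M(u, v) = r_uv · N̂ = 0,
  N(u, v) = r_vv · N̂ = 0.
Evaluating at (u, v) = (pi/4, 5):
  L = -2, M = 0, N = 0.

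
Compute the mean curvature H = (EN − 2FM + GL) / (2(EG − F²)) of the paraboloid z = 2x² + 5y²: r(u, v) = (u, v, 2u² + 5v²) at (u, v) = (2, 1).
H = 527*sqrt(165)/27225

With E = 16*u^2 + 1, F = 40*u*v, G = 100*v^2 + 1, L = 4/sqrt(16*u^2 + 100*v^2 + 1), M = 0, N = 10/sqrt(16*u^2 + 100*v^2 + 1), assemble
  H = (EN − 2FM + GL) / (2(EG − F²)) = (80*u^2 + 200*v^2 + 7)/(16*u^2 + 100*v^2 + 1)^(3/2).
At (u, v) = (2, 1): H = 527*sqrt(165)/27225.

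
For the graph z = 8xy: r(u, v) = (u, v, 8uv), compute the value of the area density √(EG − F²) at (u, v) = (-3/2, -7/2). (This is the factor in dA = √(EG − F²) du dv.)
√(EG − F²)|_{(-3/2, -7/2)} = sqrt(929)

E = 64*v^2 + 1, F = 64*u*v, G = 64*u^2 + 1, so EG − F² = 64*u^2 + 64*v^2 + 1. Taking the positive square root: √(EG − F²) = sqrt(64*u^2 + 64*v^2 + 1). At (u, v) = (-3/2, -7/2): sqrt(929).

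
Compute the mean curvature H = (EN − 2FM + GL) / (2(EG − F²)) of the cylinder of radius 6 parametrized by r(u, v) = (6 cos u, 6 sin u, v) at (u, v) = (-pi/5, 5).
H = -1/12

With E = 36, F = 0, G = 1, L = -6, M = 0, N = 0, assemble
  H = (EN − 2FM + GL) / (2(EG − F²)) = -1/12.
At (u, v) = (-pi/5, 5): H = -1/12.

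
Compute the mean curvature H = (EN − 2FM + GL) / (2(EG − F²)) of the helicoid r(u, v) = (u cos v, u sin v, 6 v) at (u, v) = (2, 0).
H = 0

With E = 1, F = 0, G = u^2 + 36, L = 0, M = -6/sqrt(u^2 + 36), N = 0, assemble
  H = (EN − 2FM + GL) / (2(EG − F²)) = 0.
At (u, v) = (2, 0): H = 0.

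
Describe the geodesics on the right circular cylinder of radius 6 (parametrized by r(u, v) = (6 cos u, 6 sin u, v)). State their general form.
The cylinder is flat (K = 0) and locally isometric to the plane via the development (u, v) ↦ (6 u, v). Geodesics are the pre-images of straight lines: circles (v constant), vertical lines (u constant), and helices (v = c · u + d) for constants c, d.

A right cylinder has E = 6², F = 0, G = 1, so EG − F² = 6², and L = −6, M = N = 0, giving K = (LN − M²)/(EG − F²) = 0 everywhere. A flat surface is locally isometric to the Euclidean plane via the map (u, v) ↦ (6 u, v). Straight lines in the (x̃, ỹ) plane pull back to: (a) horizontal circles (v = const), (b) vertical generators (u = const), and (c) helices (6 u tan θ = v, i.e. v = c · u + d).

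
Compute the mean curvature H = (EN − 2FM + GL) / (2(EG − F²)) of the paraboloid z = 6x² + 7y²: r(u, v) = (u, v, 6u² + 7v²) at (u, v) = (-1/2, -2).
H = 4969*sqrt(821)/674041

With E = 144*u^2 + 1, F = 168*u*v, G = 196*v^2 + 1, L = 12/sqrt(144*u^2 + 196*v^2 + 1), M = 0, N = 14/sqrt(144*u^2 + 196*v^2 + 1), assemble
  H = (EN − 2FM + GL) / (2(EG − F²)) = (1008*u^2 + 1176*v^2 + 13)/(144*u^2 + 196*v^2 + 1)^(3/2).
At (u, v) = (-1/2, -2): H = 4969*sqrt(821)/674041.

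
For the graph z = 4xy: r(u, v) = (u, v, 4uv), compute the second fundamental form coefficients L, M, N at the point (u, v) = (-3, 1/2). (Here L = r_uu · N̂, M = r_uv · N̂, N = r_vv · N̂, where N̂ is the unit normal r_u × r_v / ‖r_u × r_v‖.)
L = 0;  M = 4*sqrt(149)/149;  N = 0

Compute the unit normal N̂(u, v) = (-4*v/sqrt(16*u^2 + 16*v^2 + 1), -4*u/sqrt(16*u^2 + 16*v^2 + 1), 1/sqrt(16*u^2 + 16*v^2 + 1)), and the second partials r_uu, r_uv, r_vv. Take dot products:
  L(u, v) = r_uu · N̂ = 0,
  M(u, v) = r_uv · N̂ = 4/sqrt(16*u^2 + 16*v^2 + 1),
  N(u, v) = r_vv · N̂ = 0.
Evaluating at (u, v) = (-3, 1/2):
  L = 0, M = 4*sqrt(149)/149, N = 0.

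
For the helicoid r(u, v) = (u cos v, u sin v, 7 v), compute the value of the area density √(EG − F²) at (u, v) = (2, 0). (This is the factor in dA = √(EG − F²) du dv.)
√(EG − F²)|_{(2, 0)} = sqrt(53)

E = 1, F = 0, G = u^2 + 49, so EG − F² = u^2 + 49. Taking the positive square root: √(EG − F²) = sqrt(u^2 + 49). At (u, v) = (2, 0): sqrt(53).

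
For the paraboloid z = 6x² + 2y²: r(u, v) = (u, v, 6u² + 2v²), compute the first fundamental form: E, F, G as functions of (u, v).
E = 144*u^2 + 1;  F = 48*u*v;  G = 16*v^2 + 1

Compute partials: r_u = (1, 0, 12*u), r_v = (0, 1, 4*v). Then
  E = r_u · r_u = 144*u^2 + 1,
  F = r_u · r_v = 48*u*v,
  G = r_v · r_v = 16*v^2 + 1.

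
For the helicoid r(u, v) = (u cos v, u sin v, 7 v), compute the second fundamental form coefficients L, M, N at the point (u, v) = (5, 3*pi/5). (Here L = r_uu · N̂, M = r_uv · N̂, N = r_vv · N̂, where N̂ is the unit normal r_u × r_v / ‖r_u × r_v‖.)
L = 0;  M = -7*sqrt(74)/74;  N = 0

Compute the unit normal N̂(u, v) = (7*sin(v)/sqrt(u^2 + 49), -7*cos(v)/sqrt(u^2 + 49), u/sqrt(u^2 + 49)), and the second partials r_uu, r_uv, r_vv. Take dot products:
  L(u, v) = r_uu · N̂ = 0,
  M(u, v) = r_uv · N̂ = -7/sqrt(u^2 + 49),
  N(u, v) = r_vv · N̂ = 0.
Evaluating at (u, v) = (5, 3*pi/5):
  L = 0, M = -7*sqrt(74)/74, N = 0.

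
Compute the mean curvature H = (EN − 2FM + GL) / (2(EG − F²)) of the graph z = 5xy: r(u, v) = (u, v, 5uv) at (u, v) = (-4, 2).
H = 1000*sqrt(501)/251001

With E = 25*v^2 + 1, F = 25*u*v, G = 25*u^2 + 1, L = 0, M = 5/sqrt(25*u^2 + 25*v^2 + 1), N = 0, assemble
  H = (EN − 2FM + GL) / (2(EG − F²)) = -125*u*v/(25*u^2 + 25*v^2 + 1)^(3/2).
At (u, v) = (-4, 2): H = 1000*sqrt(501)/251001.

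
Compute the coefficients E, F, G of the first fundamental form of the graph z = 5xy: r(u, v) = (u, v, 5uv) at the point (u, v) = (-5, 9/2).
E = 2029/4;  F = -1125/2;  G = 626

Partials: r_u = (1, 0, 5*v), r_v = (0, 1, 5*u). As functions of (u, v):
  E = r_u · r_u = 25*v^2 + 1,
  F = r_u · r_v = 25*u*v,
  G = r_v · r_v = 25*u^2 + 1.
Evaluating at (u, v) = (-5, 9/2): E = 2029/4, F = -1125/2, G = 626.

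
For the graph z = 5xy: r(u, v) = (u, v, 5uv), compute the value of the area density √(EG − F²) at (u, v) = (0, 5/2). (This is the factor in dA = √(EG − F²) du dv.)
√(EG − F²)|_{(0, 5/2)} = sqrt(629)/2

E = 25*v^2 + 1, F = 25*u*v, G = 25*u^2 + 1, so EG − F² = 25*u^2 + 25*v^2 + 1. Taking the positive square root: √(EG − F²) = sqrt(25*u^2 + 25*v^2 + 1). At (u, v) = (0, 5/2): sqrt(629)/2.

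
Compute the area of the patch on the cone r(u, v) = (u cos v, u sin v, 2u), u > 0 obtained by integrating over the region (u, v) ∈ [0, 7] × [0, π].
Area = 49*sqrt(5)*pi/2

Area = ∫∫ √(EG − F²) du dv with √(EG − F²) = sqrt(5)*Abs(u). Integrating over [0, 7] × [0, π] gives 49*sqrt(5)*pi/2.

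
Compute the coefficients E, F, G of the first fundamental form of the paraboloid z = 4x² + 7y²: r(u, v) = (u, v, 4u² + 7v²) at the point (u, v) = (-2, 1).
E = 257;  F = -224;  G = 197

Partials: r_u = (1, 0, 8*u), r_v = (0, 1, 14*v). As functions of (u, v):
  E = r_u · r_u = 64*u^2 + 1,
  F = r_u · r_v = 112*u*v,
  G = r_v · r_v = 196*v^2 + 1.
Evaluating at (u, v) = (-2, 1): E = 257, F = -224, G = 197.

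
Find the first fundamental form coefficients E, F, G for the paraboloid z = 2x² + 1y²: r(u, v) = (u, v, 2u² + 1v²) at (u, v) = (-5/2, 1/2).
E = 101;  F = -10;  G = 2

Partials: r_u = (1, 0, 4*u), r_v = (0, 1, 2*v). As functions of (u, v):
  E = r_u · r_u = 16*u^2 + 1,
  F = r_u · r_v = 8*u*v,
  G = r_v · r_v = 4*v^2 + 1.
Evaluating at (u, v) = (-5/2, 1/2): E = 101, F = -10, G = 2.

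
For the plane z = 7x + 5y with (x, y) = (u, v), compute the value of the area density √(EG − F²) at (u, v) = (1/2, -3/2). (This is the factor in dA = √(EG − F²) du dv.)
√(EG − F²)|_{(1/2, -3/2)} = 5*sqrt(3)

E = 50, F = 35, G = 26, so EG − F² = 75. Taking the positive square root: √(EG − F²) = 5*sqrt(3). At (u, v) = (1/2, -3/2): 5*sqrt(3).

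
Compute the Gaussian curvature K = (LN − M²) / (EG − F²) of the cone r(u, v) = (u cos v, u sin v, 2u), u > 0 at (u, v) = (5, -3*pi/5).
K = 0

Coefficients of the first fundamental form: E = 5, F = 0, G = u^2.
Coefficients of the second fundamental form: L = 0, M = 0, N = 2*sqrt(5)*u^2/(5*Abs(u)).
Assemble K = (LN − M²)/(EG − F²) = 0. At (u, v) = (5, -3*pi/5): K = 0.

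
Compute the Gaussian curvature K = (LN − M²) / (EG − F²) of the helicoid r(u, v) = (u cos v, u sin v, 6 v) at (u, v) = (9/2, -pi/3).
K = -64/5625

Coefficients of the first fundamental form: E = 1, F = 0, G = u^2 + 36.
Coefficients of the second fundamental form: L = 0, M = -6/sqrt(u^2 + 36), N = 0.
Assemble K = (LN − M²)/(EG − F²) = -36/(u^2 + 36)^2. At (u, v) = (9/2, -pi/3): K = -64/5625.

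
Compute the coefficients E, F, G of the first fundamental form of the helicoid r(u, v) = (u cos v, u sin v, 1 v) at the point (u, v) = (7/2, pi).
E = 1;  F = 0;  G = 53/4

Partials: r_u = (cos(v), sin(v), 0), r_v = (-u*sin(v), u*cos(v), 1). As functions of (u, v):
  E = r_u · r_u = 1,
  F = r_u · r_v = 0,
  G = r_v · r_v = u^2 + 1.
Evaluating at (u, v) = (7/2, pi): E = 1, F = 0, G = 53/4.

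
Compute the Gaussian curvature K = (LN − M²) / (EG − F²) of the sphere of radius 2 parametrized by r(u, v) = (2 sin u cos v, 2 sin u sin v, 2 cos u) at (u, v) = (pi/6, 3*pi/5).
K = 1/4

Coefficients of the first fundamental form: E = 4, F = 0, G = 4*sin(u)^2.
Coefficients of the second fundamental form: L = -2*sin(u)/Abs(sin(u)), M = 0, N = -2*sin(u)^3/Abs(sin(u)).
Assemble K = (LN − M²)/(EG − F²) = 1/4. At (u, v) = (pi/6, 3*pi/5): K = 1/4.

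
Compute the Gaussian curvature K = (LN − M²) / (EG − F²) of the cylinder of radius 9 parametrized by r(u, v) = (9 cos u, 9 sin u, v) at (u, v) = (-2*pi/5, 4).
K = 0

Coefficients of the first fundamental form: E = 81, F = 0, G = 1.
Coefficients of the second fundamental form: L = -9, M = 0, N = 0.
Assemble K = (LN − M²)/(EG − F²) = 0. At (u, v) = (-2*pi/5, 4): K = 0.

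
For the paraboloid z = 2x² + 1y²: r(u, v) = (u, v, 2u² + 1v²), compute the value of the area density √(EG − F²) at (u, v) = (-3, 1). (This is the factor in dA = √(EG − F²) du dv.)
√(EG − F²)|_{(-3, 1)} = sqrt(149)

E = 16*u^2 + 1, F = 8*u*v, G = 4*v^2 + 1, so EG − F² = 16*u^2 + 4*v^2 + 1. Taking the positive square root: √(EG − F²) = sqrt(16*u^2 + 4*v^2 + 1). At (u, v) = (-3, 1): sqrt(149).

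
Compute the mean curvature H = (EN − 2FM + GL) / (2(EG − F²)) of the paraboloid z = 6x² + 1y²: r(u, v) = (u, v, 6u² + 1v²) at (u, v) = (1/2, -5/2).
H = 193*sqrt(62)/3844

With E = 144*u^2 + 1, F = 24*u*v, G = 4*v^2 + 1, L = 12/sqrt(144*u^2 + 4*v^2 + 1), M = 0, N = 2/sqrt(144*u^2 + 4*v^2 + 1), assemble
  H = (EN − 2FM + GL) / (2(EG − F²)) = (144*u^2 + 24*v^2 + 7)/(144*u^2 + 4*v^2 + 1)^(3/2).
At (u, v) = (1/2, -5/2): H = 193*sqrt(62)/3844.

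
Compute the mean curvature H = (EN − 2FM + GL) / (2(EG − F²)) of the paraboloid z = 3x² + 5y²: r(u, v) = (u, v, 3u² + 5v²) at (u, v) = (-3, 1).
H = 1928*sqrt(17)/36125

With E = 36*u^2 + 1, F = 60*u*v, G = 100*v^2 + 1, L = 6/sqrt(36*u^2 + 100*v^2 + 1), M = 0, N = 10/sqrt(36*u^2 + 100*v^2 + 1), assemble
  H = (EN − 2FM + GL) / (2(EG − F²)) = 4*(45*u^2 + 75*v^2 + 2)/(36*u^2 + 100*v^2 + 1)^(3/2).
At (u, v) = (-3, 1): H = 1928*sqrt(17)/36125.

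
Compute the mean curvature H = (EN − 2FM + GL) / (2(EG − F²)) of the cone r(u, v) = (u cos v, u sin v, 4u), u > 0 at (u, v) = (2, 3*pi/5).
H = sqrt(17)/17

With E = 17, F = 0, G = u^2, L = 0, M = 0, N = 4*sqrt(17)*u^2/(17*Abs(u)), assemble
  H = (EN − 2FM + GL) / (2(EG − F²)) = 2*sqrt(17)/(17*Abs(u)).
At (u, v) = (2, 3*pi/5): H = sqrt(17)/17.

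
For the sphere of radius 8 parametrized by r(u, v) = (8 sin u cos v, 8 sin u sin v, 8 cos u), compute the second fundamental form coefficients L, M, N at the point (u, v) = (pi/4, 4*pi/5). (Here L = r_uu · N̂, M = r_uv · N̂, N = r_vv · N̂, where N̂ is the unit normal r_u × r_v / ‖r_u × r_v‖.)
L = -8;  M = 0;  N = -4

Compute the unit normal N̂(u, v) = (sin(u)^2*cos(v)/Abs(sin(u)), sin(u)^2*sin(v)/Abs(sin(u)), sin(2*u)/(2*Abs(sin(u)))), and the second partials r_uu, r_uv, r_vv. Take dot products:
  L(u, v) = r_uu · N̂ = -8*sin(u)/Abs(sin(u)),
  M(u, v) = r_uv · N̂ = 0,
  N(u, v) = r_vv · N̂ = -8*sin(u)^3/Abs(sin(u)).
Evaluating at (u, v) = (pi/4, 4*pi/5):
  L = -8, M = 0, N = -4.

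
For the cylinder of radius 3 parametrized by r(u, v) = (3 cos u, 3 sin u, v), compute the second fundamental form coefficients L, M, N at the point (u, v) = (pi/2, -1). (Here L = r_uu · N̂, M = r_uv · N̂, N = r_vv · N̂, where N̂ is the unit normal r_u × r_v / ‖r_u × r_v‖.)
L = -3;  M = 0;  N = 0

Compute the unit normal N̂(u, v) = (cos(u), sin(u), 0), and the second partials r_uu, r_uv, r_vv. Take dot products:
  L(u, v) = r_uu · N̂ = -3,
  M(u, v) = r_uv · N̂ = 0,
  N(u, v) = r_vv · N̂ = 0.
Evaluating at (u, v) = (pi/2, -1):
  L = -3, M = 0, N = 0.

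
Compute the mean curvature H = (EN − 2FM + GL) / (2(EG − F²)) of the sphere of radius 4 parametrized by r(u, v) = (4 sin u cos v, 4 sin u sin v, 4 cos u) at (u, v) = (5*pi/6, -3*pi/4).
H = -1/4

With E = 16, F = 0, G = 16*sin(u)^2, L = -4*sin(u)/Abs(sin(u)), M = 0, N = -4*sin(u)^3/Abs(sin(u)), assemble
  H = (EN − 2FM + GL) / (2(EG − F²)) = -sin(u)/(4*Abs(sin(u))).
At (u, v) = (5*pi/6, -3*pi/4): H = -1/4.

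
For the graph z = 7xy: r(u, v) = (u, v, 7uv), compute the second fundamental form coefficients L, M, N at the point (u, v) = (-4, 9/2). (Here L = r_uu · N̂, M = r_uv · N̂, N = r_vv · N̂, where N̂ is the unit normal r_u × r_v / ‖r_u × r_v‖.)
L = 0;  M = 14*sqrt(7109)/7109;  N = 0

Compute the unit normal N̂(u, v) = (-7*v/sqrt(49*u^2 + 49*v^2 + 1), -7*u/sqrt(49*u^2 + 49*v^2 + 1), 1/sqrt(49*u^2 + 49*v^2 + 1)), and the second partials r_uu, r_uv, r_vv. Take dot products:
  L(u, v) = r_uu · N̂ = 0,
  M(u, v) = r_uv · N̂ = 7/sqrt(49*u^2 + 49*v^2 + 1),
  N(u, v) = r_vv · N̂ = 0.
Evaluating at (u, v) = (-4, 9/2):
  L = 0, M = 14*sqrt(7109)/7109, N = 0.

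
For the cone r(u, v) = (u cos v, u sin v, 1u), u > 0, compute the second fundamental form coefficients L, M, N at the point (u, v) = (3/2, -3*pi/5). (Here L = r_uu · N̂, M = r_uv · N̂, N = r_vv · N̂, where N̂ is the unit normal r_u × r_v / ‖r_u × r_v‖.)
L = 0;  M = 0;  N = 3*sqrt(2)/4

Compute the unit normal N̂(u, v) = (-sqrt(2)*u*cos(v)/(2*Abs(u)), -sqrt(2)*u*sin(v)/(2*Abs(u)), sqrt(2)*u/(2*Abs(u))), and the second partials r_uu, r_uv, r_vv. Take dot products:
  L(u, v) = r_uu · N̂ = 0,
  M(u, v) = r_uv · N̂ = 0,
  N(u, v) = r_vv · N̂ = sqrt(2)*u^2/(2*Abs(u)).
Evaluating at (u, v) = (3/2, -3*pi/5):
  L = 0, M = 0, N = 3*sqrt(2)/4.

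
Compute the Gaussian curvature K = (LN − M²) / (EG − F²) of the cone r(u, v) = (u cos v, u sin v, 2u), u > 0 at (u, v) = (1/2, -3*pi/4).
K = 0

Coefficients of the first fundamental form: E = 5, F = 0, G = u^2.
Coefficients of the second fundamental form: L = 0, M = 0, N = 2*sqrt(5)*u^2/(5*Abs(u)).
Assemble K = (LN − M²)/(EG − F²) = 0. At (u, v) = (1/2, -3*pi/4): K = 0.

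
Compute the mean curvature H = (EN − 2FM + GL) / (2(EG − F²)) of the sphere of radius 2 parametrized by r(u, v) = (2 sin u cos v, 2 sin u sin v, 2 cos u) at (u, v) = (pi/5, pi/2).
H = -1/2

With E = 4, F = 0, G = 4*sin(u)^2, L = -2*sin(u)/Abs(sin(u)), M = 0, N = -2*sin(u)^3/Abs(sin(u)), assemble
  H = (EN − 2FM + GL) / (2(EG − F²)) = -sin(u)/(2*Abs(sin(u))).
At (u, v) = (pi/5, pi/2): H = -1/2.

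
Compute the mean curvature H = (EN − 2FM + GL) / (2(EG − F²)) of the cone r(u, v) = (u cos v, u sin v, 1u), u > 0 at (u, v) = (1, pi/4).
H = sqrt(2)/4

With E = 2, F = 0, G = u^2, L = 0, M = 0, N = sqrt(2)*u^2/(2*Abs(u)), assemble
  H = (EN − 2FM + GL) / (2(EG − F²)) = sqrt(2)/(4*Abs(u)).
At (u, v) = (1, pi/4): H = sqrt(2)/4.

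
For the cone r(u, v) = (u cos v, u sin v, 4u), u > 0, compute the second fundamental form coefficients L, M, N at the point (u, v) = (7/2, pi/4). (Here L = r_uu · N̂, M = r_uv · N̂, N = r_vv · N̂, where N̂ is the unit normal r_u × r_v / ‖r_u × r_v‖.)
L = 0;  M = 0;  N = 14*sqrt(17)/17

Compute the unit normal N̂(u, v) = (-4*sqrt(17)*u*cos(v)/(17*Abs(u)), -4*sqrt(17)*u*sin(v)/(17*Abs(u)), sqrt(17)*u/(17*Abs(u))), and the second partials r_uu, r_uv, r_vv. Take dot products:
  L(u, v) = r_uu · N̂ = 0,
  M(u, v) = r_uv · N̂ = 0,
  N(u, v) = r_vv · N̂ = 4*sqrt(17)*u^2/(17*Abs(u)).
Evaluating at (u, v) = (7/2, pi/4):
  L = 0, M = 0, N = 14*sqrt(17)/17.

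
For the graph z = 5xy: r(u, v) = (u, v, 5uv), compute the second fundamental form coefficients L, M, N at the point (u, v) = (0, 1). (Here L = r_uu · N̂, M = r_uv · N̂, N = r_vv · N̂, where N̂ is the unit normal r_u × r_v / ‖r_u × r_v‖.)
L = 0;  M = 5*sqrt(26)/26;  N = 0

Compute the unit normal N̂(u, v) = (-5*v/sqrt(25*u^2 + 25*v^2 + 1), -5*u/sqrt(25*u^2 + 25*v^2 + 1), 1/sqrt(25*u^2 + 25*v^2 + 1)), and the second partials r_uu, r_uv, r_vv. Take dot products:
  L(u, v) = r_uu · N̂ = 0,
  M(u, v) = r_uv · N̂ = 5/sqrt(25*u^2 + 25*v^2 + 1),
  N(u, v) = r_vv · N̂ = 0.
Evaluating at (u, v) = (0, 1):
  L = 0, M = 5*sqrt(26)/26, N = 0.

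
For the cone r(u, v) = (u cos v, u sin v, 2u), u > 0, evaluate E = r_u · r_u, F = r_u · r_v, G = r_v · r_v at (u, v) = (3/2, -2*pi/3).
E = 5;  F = 0;  G = 9/4

Partials: r_u = (cos(v), sin(v), 2), r_v = (-u*sin(v), u*cos(v), 0). As functions of (u, v):
  E = r_u · r_u = 5,
  F = r_u · r_v = 0,
  G = r_v · r_v = u^2.
Evaluating at (u, v) = (3/2, -2*pi/3): E = 5, F = 0, G = 9/4.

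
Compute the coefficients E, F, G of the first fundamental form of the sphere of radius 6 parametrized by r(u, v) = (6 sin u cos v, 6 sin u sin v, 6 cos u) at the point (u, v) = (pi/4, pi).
E = 36;  F = 0;  G = 18

Partials: r_u = (6*cos(u)*cos(v), 6*sin(v)*cos(u), -6*sin(u)), r_v = (-6*sin(u)*sin(v), 6*sin(u)*cos(v), 0). As functions of (u, v):
  E = r_u · r_u = 36,
  F = r_u · r_v = 0,
  G = r_v · r_v = 36*sin(u)^2.
Evaluating at (u, v) = (pi/4, pi): E = 36, F = 0, G = 18.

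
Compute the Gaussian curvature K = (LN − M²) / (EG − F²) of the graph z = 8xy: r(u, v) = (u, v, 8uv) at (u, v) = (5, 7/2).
K = -64/5688225

Coefficients of the first fundamental form: E = 64*v^2 + 1, F = 64*u*v, G = 64*u^2 + 1.
Coefficients of the second fundamental form: L = 0, M = 8/sqrt(64*u^2 + 64*v^2 + 1), N = 0.
Assemble K = (LN − M²)/(EG − F²) = -64/(4096*u^4 + 8192*u^2*v^2 + 128*u^2 + 4096*v^4 + 128*v^2 + 1). At (u, v) = (5, 7/2): K = -64/5688225.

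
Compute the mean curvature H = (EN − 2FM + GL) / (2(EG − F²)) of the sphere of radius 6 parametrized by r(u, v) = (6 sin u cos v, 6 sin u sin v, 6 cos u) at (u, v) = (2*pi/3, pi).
H = -1/6

With E = 36, F = 0, G = 36*sin(u)^2, L = -6*sin(u)/Abs(sin(u)), M = 0, N = -6*sin(u)^3/Abs(sin(u)), assemble
  H = (EN − 2FM + GL) / (2(EG − F²)) = -sin(u)/(6*Abs(sin(u))).
At (u, v) = (2*pi/3, pi): H = -1/6.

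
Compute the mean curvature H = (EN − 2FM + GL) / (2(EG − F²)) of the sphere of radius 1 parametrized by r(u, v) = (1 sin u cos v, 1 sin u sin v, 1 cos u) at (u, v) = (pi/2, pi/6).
H = -1

With E = 1, F = 0, G = sin(u)^2, L = -sin(u)/Abs(sin(u)), M = 0, N = -sin(u)^3/Abs(sin(u)), assemble
  H = (EN − 2FM + GL) / (2(EG − F²)) = -sin(u)/Abs(sin(u)).
At (u, v) = (pi/2, pi/6): H = -1.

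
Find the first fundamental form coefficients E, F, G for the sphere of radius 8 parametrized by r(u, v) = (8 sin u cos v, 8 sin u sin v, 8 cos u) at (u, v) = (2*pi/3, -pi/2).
E = 64;  F = 0;  G = 48

Partials: r_u = (8*cos(u)*cos(v), 8*sin(v)*cos(u), -8*sin(u)), r_v = (-8*sin(u)*sin(v), 8*sin(u)*cos(v), 0). As functions of (u, v):
  E = r_u · r_u = 64,
  F = r_u · r_v = 0,
  G = r_v · r_v = 64*sin(u)^2.
Evaluating at (u, v) = (2*pi/3, -pi/2): E = 64, F = 0, G = 48.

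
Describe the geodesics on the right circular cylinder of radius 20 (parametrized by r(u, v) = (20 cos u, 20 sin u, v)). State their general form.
The cylinder is flat (K = 0) and locally isometric to the plane via the development (u, v) ↦ (20 u, v). Geodesics are the pre-images of straight lines: circles (v constant), vertical lines (u constant), and helices (v = c · u + d) for constants c, d.

A right cylinder has E = 20², F = 0, G = 1, so EG − F² = 20², and L = −20, M = N = 0, giving K = (LN − M²)/(EG − F²) = 0 everywhere. A flat surface is locally isometric to the Euclidean plane via the map (u, v) ↦ (20 u, v). Straight lines in the (x̃, ỹ) plane pull back to: (a) horizontal circles (v = const), (b) vertical generators (u = const), and (c) helices (20 u tan θ = v, i.e. v = c · u + d).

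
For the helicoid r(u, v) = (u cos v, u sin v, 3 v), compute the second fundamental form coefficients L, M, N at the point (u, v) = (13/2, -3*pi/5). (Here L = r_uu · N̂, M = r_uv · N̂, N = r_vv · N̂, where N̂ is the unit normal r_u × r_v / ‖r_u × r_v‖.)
L = 0;  M = -6*sqrt(205)/205;  N = 0

Compute the unit normal N̂(u, v) = (3*sin(v)/sqrt(u^2 + 9), -3*cos(v)/sqrt(u^2 + 9), u/sqrt(u^2 + 9)), and the second partials r_uu, r_uv, r_vv. Take dot products:
  L(u, v) = r_uu · N̂ = 0,
  M(u, v) = r_uv · N̂ = -3/sqrt(u^2 + 9),
  N(u, v) = r_vv · N̂ = 0.
Evaluating at (u, v) = (13/2, -3*pi/5):
  L = 0, M = -6*sqrt(205)/205, N = 0.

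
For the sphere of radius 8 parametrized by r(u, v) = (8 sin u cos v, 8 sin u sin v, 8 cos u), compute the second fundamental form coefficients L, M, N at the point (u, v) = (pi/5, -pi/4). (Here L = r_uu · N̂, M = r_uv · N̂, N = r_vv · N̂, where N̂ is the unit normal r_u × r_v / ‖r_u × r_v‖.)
L = -8;  M = 0;  N = -5 + sqrt(5)

Compute the unit normal N̂(u, v) = (sin(u)^2*cos(v)/Abs(sin(u)), sin(u)^2*sin(v)/Abs(sin(u)), sin(2*u)/(2*Abs(sin(u)))), and the second partials r_uu, r_uv, r_vv. Take dot products:
  L(u, v) = r_uu · N̂ = -8*sin(u)/Abs(sin(u)),
  M(u, v) = r_uv · N̂ = 0,
  N(u, v) = r_vv · N̂ = -8*sin(u)^3/Abs(sin(u)).
Evaluating at (u, v) = (pi/5, -pi/4):
  L = -8, M = 0, N = -5 + sqrt(5).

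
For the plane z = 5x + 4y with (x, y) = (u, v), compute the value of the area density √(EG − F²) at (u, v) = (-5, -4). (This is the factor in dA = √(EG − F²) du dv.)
√(EG − F²)|_{(-5, -4)} = sqrt(42)

E = 26, F = 20, G = 17, so EG − F² = 42. Taking the positive square root: √(EG − F²) = sqrt(42). At (u, v) = (-5, -4): sqrt(42).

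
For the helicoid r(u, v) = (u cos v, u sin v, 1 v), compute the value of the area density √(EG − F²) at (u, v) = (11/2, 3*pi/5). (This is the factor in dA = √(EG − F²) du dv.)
√(EG − F²)|_{(11/2, 3*pi/5)} = 5*sqrt(5)/2

E = 1, F = 0, G = u^2 + 1, so EG − F² = u^2 + 1. Taking the positive square root: √(EG − F²) = sqrt(u^2 + 1). At (u, v) = (11/2, 3*pi/5): 5*sqrt(5)/2.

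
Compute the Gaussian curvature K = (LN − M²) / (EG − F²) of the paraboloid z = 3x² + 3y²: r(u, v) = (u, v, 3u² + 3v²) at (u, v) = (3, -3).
K = 36/421201

Coefficients of the first fundamental form: E = 36*u^2 + 1, F = 36*u*v, G = 36*v^2 + 1.
Coefficients of the second fundamental form: L = 6/sqrt(36*u^2 + 36*v^2 + 1), M = 0, N = 6/sqrt(36*u^2 + 36*v^2 + 1).
Assemble K = (LN − M²)/(EG − F²) = 36/(1296*u^4 + 2592*u^2*v^2 + 72*u^2 + 1296*v^4 + 72*v^2 + 1). At (u, v) = (3, -3): K = 36/421201.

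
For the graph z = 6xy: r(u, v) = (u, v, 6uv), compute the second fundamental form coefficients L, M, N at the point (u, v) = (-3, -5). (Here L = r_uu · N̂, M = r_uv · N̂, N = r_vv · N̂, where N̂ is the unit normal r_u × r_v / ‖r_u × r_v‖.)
L = 0;  M = 6/35;  N = 0

Compute the unit normal N̂(u, v) = (-6*v/sqrt(36*u^2 + 36*v^2 + 1), -6*u/sqrt(36*u^2 + 36*v^2 + 1), 1/sqrt(36*u^2 + 36*v^2 + 1)), and the second partials r_uu, r_uv, r_vv. Take dot products:
  L(u, v) = r_uu · N̂ = 0,
  M(u, v) = r_uv · N̂ = 6/sqrt(36*u^2 + 36*v^2 + 1),
  N(u, v) = r_vv · N̂ = 0.
Evaluating at (u, v) = (-3, -5):
  L = 0, M = 6/35, N = 0.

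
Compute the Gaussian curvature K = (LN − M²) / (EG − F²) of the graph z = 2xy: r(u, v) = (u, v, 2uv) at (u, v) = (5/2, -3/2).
K = -4/1225

Coefficients of the first fundamental form: E = 4*v^2 + 1, F = 4*u*v, G = 4*u^2 + 1.
Coefficients of the second fundamental form: L = 0, M = 2/sqrt(4*u^2 + 4*v^2 + 1), N = 0.
Assemble K = (LN − M²)/(EG − F²) = -4/(16*u^4 + 32*u^2*v^2 + 8*u^2 + 16*v^4 + 8*v^2 + 1). At (u, v) = (5/2, -3/2): K = -4/1225.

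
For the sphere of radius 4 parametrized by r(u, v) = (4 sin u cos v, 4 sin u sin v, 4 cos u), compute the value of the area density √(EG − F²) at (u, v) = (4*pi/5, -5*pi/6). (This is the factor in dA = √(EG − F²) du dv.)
√(EG − F²)|_{(4*pi/5, -5*pi/6)} = 4*sqrt(10 - 2*sqrt(5))

E = 16, F = 0, G = 16*sin(u)^2, so EG − F² = 256*sin(u)^2. Taking the positive square root: √(EG − F²) = 16*Abs(sin(u)). At (u, v) = (4*pi/5, -5*pi/6): 4*sqrt(10 - 2*sqrt(5)).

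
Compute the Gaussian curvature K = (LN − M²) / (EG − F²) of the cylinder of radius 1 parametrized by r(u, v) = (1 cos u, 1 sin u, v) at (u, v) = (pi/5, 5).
K = 0

Coefficients of the first fundamental form: E = 1, F = 0, G = 1.
Coefficients of the second fundamental form: L = -1, M = 0, N = 0.
Assemble K = (LN − M²)/(EG − F²) = 0. At (u, v) = (pi/5, 5): K = 0.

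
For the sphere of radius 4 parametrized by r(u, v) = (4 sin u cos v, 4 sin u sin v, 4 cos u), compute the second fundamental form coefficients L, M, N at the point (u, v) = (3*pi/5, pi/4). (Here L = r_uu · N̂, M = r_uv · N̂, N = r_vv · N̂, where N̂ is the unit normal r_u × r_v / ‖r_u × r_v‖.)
L = -4;  M = 0;  N = -5/2 - sqrt(5)/2

Compute the unit normal N̂(u, v) = (sin(u)^2*cos(v)/Abs(sin(u)), sin(u)^2*sin(v)/Abs(sin(u)), sin(2*u)/(2*Abs(sin(u)))), and the second partials r_uu, r_uv, r_vv. Take dot products:
  L(u, v) = r_uu · N̂ = -4*sin(u)/Abs(sin(u)),
  M(u, v) = r_uv · N̂ = 0,
  N(u, v) = r_vv · N̂ = -4*sin(u)^3/Abs(sin(u)).
Evaluating at (u, v) = (3*pi/5, pi/4):
  L = -4, M = 0, N = -5/2 - sqrt(5)/2.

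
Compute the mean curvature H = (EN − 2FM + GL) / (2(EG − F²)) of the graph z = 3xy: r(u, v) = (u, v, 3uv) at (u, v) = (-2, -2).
H = -108*sqrt(73)/5329

With E = 9*v^2 + 1, F = 9*u*v, G = 9*u^2 + 1, L = 0, M = 3/sqrt(9*u^2 + 9*v^2 + 1), N = 0, assemble
  H = (EN − 2FM + GL) / (2(EG − F²)) = -27*u*v/(9*u^2 + 9*v^2 + 1)^(3/2).
At (u, v) = (-2, -2): H = -108*sqrt(73)/5329.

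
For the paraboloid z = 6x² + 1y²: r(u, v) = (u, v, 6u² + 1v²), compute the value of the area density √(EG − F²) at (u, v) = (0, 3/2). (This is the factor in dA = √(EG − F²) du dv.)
√(EG − F²)|_{(0, 3/2)} = sqrt(10)

E = 144*u^2 + 1, F = 24*u*v, G = 4*v^2 + 1, so EG − F² = 144*u^2 + 4*v^2 + 1. Taking the positive square root: √(EG − F²) = sqrt(144*u^2 + 4*v^2 + 1). At (u, v) = (0, 3/2): sqrt(10).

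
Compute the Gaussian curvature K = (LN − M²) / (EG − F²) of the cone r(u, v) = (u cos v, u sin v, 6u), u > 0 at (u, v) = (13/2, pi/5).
K = 0

Coefficients of the first fundamental form: E = 37, F = 0, G = u^2.
Coefficients of the second fundamental form: L = 0, M = 0, N = 6*sqrt(37)*u^2/(37*Abs(u)).
Assemble K = (LN − M²)/(EG − F²) = 0. At (u, v) = (13/2, pi/5): K = 0.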